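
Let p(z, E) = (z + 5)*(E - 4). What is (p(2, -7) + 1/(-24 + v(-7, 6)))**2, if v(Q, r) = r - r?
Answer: 3418801/576 ≈ 5935.4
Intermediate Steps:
v(Q, r) = 0
p(z, E) = (-4 + E)*(5 + z) (p(z, E) = (5 + z)*(-4 + E) = (-4 + E)*(5 + z))
(p(2, -7) + 1/(-24 + v(-7, 6)))**2 = ((-20 - 4*2 + 5*(-7) - 7*2) + 1/(-24 + 0))**2 = ((-20 - 8 - 35 - 14) + 1/(-24))**2 = (-77 - 1/24)**2 = (-1849/24)**2 = 3418801/576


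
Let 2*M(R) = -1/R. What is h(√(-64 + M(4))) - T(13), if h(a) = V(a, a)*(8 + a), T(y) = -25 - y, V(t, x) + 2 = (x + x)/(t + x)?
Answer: 30 - 3*I*√114/4 ≈ 30.0 - 8.0078*I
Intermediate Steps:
M(R) = -1/(2*R) (M(R) = (-1/R)/2 = -1/(2*R))
V(t, x) = -2 + 2*x/(t + x) (V(t, x) = -2 + (x + x)/(t + x) = -2 + (2*x)/(t + x) = -2 + 2*x/(t + x))
h(a) = -8 - a (h(a) = (-2*a/(a + a))*(8 + a) = (-2*a/(2*a))*(8 + a) = (-2*a*1/(2*a))*(8 + a) = -(8 + a) = -8 - a)
h(√(-64 + M(4))) - T(13) = (-8 - √(-64 - ½/4)) - (-25 - 1*13) = (-8 - √(-64 - ½*¼)) - (-25 - 13) = (-8 - √(-64 - ⅛)) - 1*(-38) = (-8 - √(-513/8)) + 38 = (-8 - 3*I*√114/4) + 38 = 30 - 3*I*√114/4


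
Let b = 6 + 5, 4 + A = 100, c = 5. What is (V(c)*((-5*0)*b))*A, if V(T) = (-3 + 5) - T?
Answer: 0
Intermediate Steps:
A = 96 (A = -4 + 100 = 96)
b = 11
V(T) = 2 - T
(V(c)*((-5*0)*b))*A = ((2 - 1*5)*(-5*0*11))*96 = ((2 - 5)*(0*11))*96 = -3*0*96 = 0*96 = 0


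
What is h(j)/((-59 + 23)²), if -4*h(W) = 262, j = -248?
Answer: -131/2592 ≈ -0.050540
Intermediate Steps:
h(W) = -131/2 (h(W) = -¼*262 = -131/2)
h(j)/((-59 + 23)²) = -131/(2*(-59 + 23)²) = -131/(2*((-36)²)) = -131/2/1296 = -131/2*1/1296 = -131/2592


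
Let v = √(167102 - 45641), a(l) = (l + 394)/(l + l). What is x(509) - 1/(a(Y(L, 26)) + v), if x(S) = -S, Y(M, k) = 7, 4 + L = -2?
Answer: -12035581881/23645555 - 196*√121461/23645555 ≈ -509.00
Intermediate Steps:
L = -6 (L = -4 - 2 = -6)
a(l) = (394 + l)/(2*l) (a(l) = (394 + l)/((2*l)) = (394 + l)*(1/(2*l)) = (394 + l)/(2*l))
v = √121461 ≈ 348.51
x(509) - 1/(a(Y(L, 26)) + v) = -1*509 - 1/((½)*(394 + 7)/7 + √121461) = -509 - 1/((½)*(⅐)*401 + √121461) = -509 - 1/(401/14 + √121461)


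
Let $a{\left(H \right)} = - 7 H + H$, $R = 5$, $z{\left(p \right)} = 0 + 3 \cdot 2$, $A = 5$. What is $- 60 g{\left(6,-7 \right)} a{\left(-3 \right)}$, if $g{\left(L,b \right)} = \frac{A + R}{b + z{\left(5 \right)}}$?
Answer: $10800$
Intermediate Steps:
$z{\left(p \right)} = 6$ ($z{\left(p \right)} = 0 + 6 = 6$)
$a{\left(H \right)} = - 6 H$
$g{\left(L,b \right)} = \frac{10}{6 + b}$ ($g{\left(L,b \right)} = \frac{5 + 5}{b + 6} = \frac{10}{6 + b}$)
$- 60 g{\left(6,-7 \right)} a{\left(-3 \right)} = - 60 \frac{10}{6 - 7} \left(\left(-6\right) \left(-3\right)\right) = - 60 \frac{10}{-1} \cdot 18 = - 60 \cdot 10 \left(-1\right) 18 = \left(-60\right) \left(-10\right) 18 = 600 \cdot 18 = 10800$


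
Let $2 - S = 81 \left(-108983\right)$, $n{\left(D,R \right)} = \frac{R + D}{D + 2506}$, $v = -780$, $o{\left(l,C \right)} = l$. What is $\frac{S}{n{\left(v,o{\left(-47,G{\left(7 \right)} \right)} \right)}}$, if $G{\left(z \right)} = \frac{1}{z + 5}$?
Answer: $- \frac{15236480750}{827} \approx -1.8424 \cdot 10^{7}$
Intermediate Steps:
$G{\left(z \right)} = \frac{1}{5 + z}$
$n{\left(D,R \right)} = \frac{D + R}{2506 + D}$
$S = 8827625$ ($S = 2 - 81 \left(-108983\right) = 2 - -8827623 = 2 + 8827623 = 8827625$)
$\frac{S}{n{\left(v,o{\left(-47,G{\left(7 \right)} \right)} \right)}} = \frac{8827625}{\frac{1}{2506 - 780} \left(-780 - 47\right)} = \frac{8827625}{\frac{1}{1726} \left(-827\right)} = \frac{8827625}{- \frac{827}{1726}} = 8827625 \left(- \frac{1726}{827}\right) = - \frac{15236480750}{827}$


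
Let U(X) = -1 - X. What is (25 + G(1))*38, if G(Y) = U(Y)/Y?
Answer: 874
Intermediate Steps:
G(Y) = (-1 - Y)/Y
(25 + G(1))*38 = (25 + (-1 - 1*1)/1)*38 = (25 + 1*(-1 - 1))*38 = (25 + 1*(-2))*38 = (25 - 2)*38 = 23*38 = 874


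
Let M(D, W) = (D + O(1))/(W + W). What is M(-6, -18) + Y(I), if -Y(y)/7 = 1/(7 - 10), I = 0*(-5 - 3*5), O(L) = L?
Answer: 89/36 ≈ 2.4722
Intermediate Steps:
M(D, W) = (1 + D)/(2*W) (M(D, W) = (D + 1)/(W + W) = (1 + D)/((2*W)) = (1 + D)*(1/(2*W)) = (1 + D)/(2*W))
I = 0 (I = 0*(-5 - 15) = 0*(-20) = 0)
Y(y) = 7/3 (Y(y) = -7/(7 - 10) = -7/(-3) = -7*(-⅓) = 7/3)
M(-6, -18) + Y(I) = (½)*(1 - 6)/(-18) + 7/3 = (½)*(-1/18)*(-5) + 7/3 = 5/36 + 7/3 = 89/36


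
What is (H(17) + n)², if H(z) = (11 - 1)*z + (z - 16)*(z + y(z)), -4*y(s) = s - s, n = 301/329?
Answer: 78004224/2209 ≈ 35312.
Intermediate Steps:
n = 43/47 (n = 301*(1/329) = 43/47 ≈ 0.91489)
y(s) = 0 (y(s) = -(s - s)/4 = -¼*0 = 0)
H(z) = 10*z + z*(-16 + z) (H(z) = (11 - 1)*z + (z - 16)*(z + 0) = 10*z + (-16 + z)*z = 10*z + z*(-16 + z))
(H(17) + n)² = (17*(-6 + 17) + 43/47)² = (17*11 + 43/47)² = (187 + 43/47)² = (8832/47)² = 78004224/2209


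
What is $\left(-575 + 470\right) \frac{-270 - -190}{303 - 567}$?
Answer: $- \frac{350}{11} \approx -31.818$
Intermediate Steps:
$\left(-575 + 470\right) \frac{-270 - -190}{303 - 567} = - 105 \frac{-270 + 190}{-264} = - 105 \left(\left(-80\right) \left(- \frac{1}{264}\right)\right) = \left(-105\right) \frac{10}{33} = - \frac{350}{11}$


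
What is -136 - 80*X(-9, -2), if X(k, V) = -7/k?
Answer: -1784/9 ≈ -198.22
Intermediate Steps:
-136 - 80*X(-9, -2) = -136 - (-560)/(-9) = -136 - (-560)*(-1)/9 = -136 - 80*7/9 = -136 - 560/9 = -1784/9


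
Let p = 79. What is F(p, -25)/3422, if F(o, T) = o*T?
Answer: -1975/3422 ≈ -0.57715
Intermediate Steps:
F(o, T) = T*o
F(p, -25)/3422 = -25*79/3422 = -1975*1/3422 = -1975/3422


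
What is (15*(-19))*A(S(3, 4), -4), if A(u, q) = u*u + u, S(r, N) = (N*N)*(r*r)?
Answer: -5950800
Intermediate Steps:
S(r, N) = N²*r²
A(u, q) = u + u² (A(u, q) = u² + u = u + u²)
(15*(-19))*A(S(3, 4), -4) = (15*(-19))*((4²*3²)*(1 + 4²*3²)) = -285*16*9*(1 + 16*9) = -41040*(1 + 144) = -41040*145 = -285*20880 = -5950800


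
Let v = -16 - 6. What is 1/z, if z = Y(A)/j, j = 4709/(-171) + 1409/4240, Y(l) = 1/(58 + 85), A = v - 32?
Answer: -2820706603/725040 ≈ -3890.4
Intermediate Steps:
v = -22
A = -54 (A = -22 - 32 = -54)
Y(l) = 1/143
j = -19725221/725040 (j = 4709*(-1/171) + 1409*(1/4240) = -4709/171 + 1409/4240 = -19725221/725040 ≈ -27.206)
z = -725040/2820706603 (z = 1/(143*(-19725221/725040)) = (1/143)*(-725040/19725221) = -725040/2820706603 ≈ -0.00025704)
1/z = 1/(-725040/2820706603) = -2820706603/725040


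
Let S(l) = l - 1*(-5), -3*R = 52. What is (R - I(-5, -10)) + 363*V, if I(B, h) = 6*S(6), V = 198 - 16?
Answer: 197948/3 ≈ 65983.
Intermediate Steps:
R = -52/3 (R = -⅓*52 = -52/3 ≈ -17.333)
V = 182
S(l) = 5 + l (S(l) = l + 5 = 5 + l)
I(B, h) = 66 (I(B, h) = 6*(5 + 6) = 6*11 = 66)
(R - I(-5, -10)) + 363*V = (-52/3 - 1*66) + 363*182 = (-52/3 - 66) + 66066 = -250/3 + 66066 = 197948/3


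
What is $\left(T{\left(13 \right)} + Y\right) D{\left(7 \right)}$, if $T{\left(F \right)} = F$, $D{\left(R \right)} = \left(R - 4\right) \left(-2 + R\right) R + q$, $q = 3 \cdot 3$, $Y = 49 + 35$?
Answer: $11058$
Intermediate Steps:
$Y = 84$
$q = 9$
$D{\left(R \right)} = 9 + R \left(-4 + R\right) \left(-2 + R\right)$ ($D{\left(R \right)} = \left(R - 4\right) \left(-2 + R\right) R + 9 = \left(-4 + R\right) \left(-2 + R\right) R + 9 = R \left(-4 + R\right) \left(-2 + R\right) + 9 = 9 + R \left(-4 + R\right) \left(-2 + R\right)$)
$\left(T{\left(13 \right)} + Y\right) D{\left(7 \right)} = \left(13 + 84\right) \left(9 + 7^{3} - 6 \cdot 7^{2} + 8 \cdot 7\right) = 97 \left(9 + 343 - 294 + 56\right) = 97 \cdot 114 = 11058$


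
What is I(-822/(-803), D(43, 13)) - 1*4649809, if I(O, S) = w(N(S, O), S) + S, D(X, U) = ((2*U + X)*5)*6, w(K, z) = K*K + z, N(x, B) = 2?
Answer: -4645665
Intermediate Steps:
w(K, z) = z + K² (w(K, z) = K² + z = z + K²)
D(X, U) = 30*X + 60*U (D(X, U) = ((X + 2*U)*5)*6 = (5*X + 10*U)*6 = 30*X + 60*U)
I(O, S) = 4 + 2*S (I(O, S) = (S + 2²) + S = (S + 4) + S = (4 + S) + S = 4 + 2*S)
I(-822/(-803), D(43, 13)) - 1*4649809 = (4 + 2*(30*43 + 60*13)) - 1*4649809 = (4 + 2*(1290 + 780)) - 4649809 = (4 + 2*2070) - 4649809 = (4 + 4140) - 4649809 = 4144 - 4649809 = -4645665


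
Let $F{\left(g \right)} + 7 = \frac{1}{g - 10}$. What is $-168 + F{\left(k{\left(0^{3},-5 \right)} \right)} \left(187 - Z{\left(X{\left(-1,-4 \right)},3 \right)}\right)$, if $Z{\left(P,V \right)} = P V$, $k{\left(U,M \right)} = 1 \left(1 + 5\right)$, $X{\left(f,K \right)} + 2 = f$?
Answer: $-1589$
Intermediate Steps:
$X{\left(f,K \right)} = -2 + f$
$k{\left(U,M \right)} = 6$ ($k{\left(U,M \right)} = 1 \cdot 6 = 6$)
$F{\left(g \right)} = -7 + \frac{1}{-10 + g}$ ($F{\left(g \right)} = -7 + \frac{1}{g - 10} = -7 + \frac{1}{-10 + g}$)
$-168 + F{\left(k{\left(0^{3},-5 \right)} \right)} \left(187 - Z{\left(X{\left(-1,-4 \right)},3 \right)}\right) = -168 + \frac{71 - 42}{-10 + 6} \left(187 - \left(-2 - 1\right) 3\right) = -168 + \frac{71 - 42}{-4} \left(187 - \left(-3\right) 3\right) = -168 + \left(- \frac{1}{4}\right) 29 \left(187 - -9\right) = -168 - \frac{29 \left(187 + 9\right)}{4} = -168 - 1421 = -1589$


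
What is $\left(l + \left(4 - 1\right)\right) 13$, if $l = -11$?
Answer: $-104$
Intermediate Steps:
$\left(l + \left(4 - 1\right)\right) 13 = \left(-11 + \left(4 - 1\right)\right) 13 = \left(-11 + 3\right) 13 = \left(-8\right) 13 = -104$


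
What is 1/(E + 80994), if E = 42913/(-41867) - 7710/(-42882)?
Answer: 42746207/3462150161170 ≈ 1.2347e-5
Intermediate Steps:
E = -36128588/42746207 (E = 42913*(-1/41867) - 7710*(-1/42882) = -42913/41867 + 1285/7147 = -36128588/42746207 ≈ -0.84519)
1/(E + 80994) = 1/(-36128588/42746207 + 80994) = 1/(3462150161170/42746207) = 42746207/3462150161170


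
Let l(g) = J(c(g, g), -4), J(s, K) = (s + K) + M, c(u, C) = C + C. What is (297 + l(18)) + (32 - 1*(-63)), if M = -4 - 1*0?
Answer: 420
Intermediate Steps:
M = -4 (M = -4 + 0 = -4)
c(u, C) = 2*C
J(s, K) = -4 + K + s (J(s, K) = (s + K) - 4 = (K + s) - 4 = -4 + K + s)
l(g) = -8 + 2*g (l(g) = -4 - 4 + 2*g = -8 + 2*g)
(297 + l(18)) + (32 - 1*(-63)) = (297 + (-8 + 2*18)) + (32 - 1*(-63)) = (297 + (-8 + 36)) + (32 + 63) = (297 + 28) + 95 = 325 + 95 = 420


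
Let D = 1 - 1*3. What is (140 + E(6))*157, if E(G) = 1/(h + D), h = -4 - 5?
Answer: 241623/11 ≈ 21966.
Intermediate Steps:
D = -2 (D = 1 - 3 = -2)
h = -9
E(G) = -1/11 (E(G) = 1/(-9 - 2) = 1/(-11) = -1/11)
(140 + E(6))*157 = (140 - 1/11)*157 = (1539/11)*157 = 241623/11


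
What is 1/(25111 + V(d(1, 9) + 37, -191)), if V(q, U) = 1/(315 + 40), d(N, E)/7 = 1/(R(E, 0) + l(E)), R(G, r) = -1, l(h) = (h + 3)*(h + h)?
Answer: 355/8914406 ≈ 3.9823e-5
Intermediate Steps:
l(h) = 2*h*(3 + h) (l(h) = (3 + h)*(2*h) = 2*h*(3 + h))
d(N, E) = 7/(-1 + 2*E*(3 + E))
V(q, U) = 1/355
1/(25111 + V(d(1, 9) + 37, -191)) = 1/(25111 + 1/355) = 1/(8914406/355) = 355/8914406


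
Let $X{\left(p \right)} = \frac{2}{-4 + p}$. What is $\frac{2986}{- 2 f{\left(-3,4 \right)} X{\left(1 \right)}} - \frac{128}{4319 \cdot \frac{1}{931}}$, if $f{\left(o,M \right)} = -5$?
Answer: $- \frac{2933783}{6170} \approx -475.49$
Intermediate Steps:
$\frac{2986}{- 2 f{\left(-3,4 \right)} X{\left(1 \right)}} - \frac{128}{4319 \cdot \frac{1}{931}} = \frac{2986}{\left(-2\right) \left(-5\right) \frac{2}{-4 + 1}} - \frac{128}{4319 \cdot \frac{1}{931}} = \frac{2986}{10 \frac{2}{-3}} - \frac{128}{4319 \cdot \frac{1}{931}} = \frac{2986}{10 \cdot 2 \left(- \frac{1}{3}\right)} - \frac{128}{\frac{617}{133}} = \frac{2986}{10 \left(- \frac{2}{3}\right)} - \frac{17024}{617} = \frac{2986}{- \frac{20}{3}} - \frac{17024}{617} = 2986 \left(- \frac{3}{20}\right) - \frac{17024}{617} = - \frac{4479}{10} - \frac{17024}{617} = - \frac{2933783}{6170}$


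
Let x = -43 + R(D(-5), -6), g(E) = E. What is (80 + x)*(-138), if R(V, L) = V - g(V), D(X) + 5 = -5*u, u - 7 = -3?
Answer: -5106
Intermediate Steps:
u = 4 (u = 7 - 3 = 4)
D(X) = -25 (D(X) = -5 - 5*4 = -5 - 20 = -25)
R(V, L) = 0 (R(V, L) = V - V = 0)
x = -43 (x = -43 + 0 = -43)
(80 + x)*(-138) = (80 - 43)*(-138) = 37*(-138) = -5106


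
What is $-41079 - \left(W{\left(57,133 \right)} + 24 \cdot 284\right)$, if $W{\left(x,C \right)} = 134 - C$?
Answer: $-47896$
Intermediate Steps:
$-41079 - \left(W{\left(57,133 \right)} + 24 \cdot 284\right) = -41079 - \left(\left(134 - 133\right) + 24 \cdot 284\right) = -41079 - \left(\left(134 - 133\right) + 6816\right) = -41079 - \left(1 + 6816\right) = -41079 - 6817 = -47896$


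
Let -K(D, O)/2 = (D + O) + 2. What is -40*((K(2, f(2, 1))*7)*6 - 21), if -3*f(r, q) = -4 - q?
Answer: 19880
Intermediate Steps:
f(r, q) = 4/3 + q/3 (f(r, q) = -(-4 - q)/3 = 4/3 + q/3)
K(D, O) = -4 - 2*D - 2*O (K(D, O) = -2*((D + O) + 2) = -2*(2 + D + O) = -4 - 2*D - 2*O)
-40*((K(2, f(2, 1))*7)*6 - 21) = -40*(((-4 - 2*2 - 2*(4/3 + (1/3)*1))*7)*6 - 21) = -40*(((-4 - 4 - 2*(4/3 + 1/3))*7)*6 - 21) = -40*(((-4 - 4 - 2*5/3)*7)*6 - 21) = -40*(((-4 - 4 - 10/3)*7)*6 - 21) = -40*(-34/3*7*6 - 21) = -40*(-238/3*6 - 21) = -40*(-476 - 21) = -40*(-497) = 19880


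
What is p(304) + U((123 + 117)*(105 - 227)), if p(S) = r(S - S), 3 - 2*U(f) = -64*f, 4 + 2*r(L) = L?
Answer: -1873921/2 ≈ -9.3696e+5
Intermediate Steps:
r(L) = -2 + L/2
U(f) = 3/2 + 32*f (U(f) = 3/2 - (-32)*f = 3/2 + 32*f)
p(S) = -2 (p(S) = -2 + (S - S)/2 = -2 + (½)*0 = -2 + 0 = -2)
p(304) + U((123 + 117)*(105 - 227)) = -2 + (3/2 + 32*((123 + 117)*(105 - 227))) = -2 + (3/2 + 32*(240*(-122))) = -2 + (3/2 + 32*(-29280)) = -2 + (3/2 - 936960) = -2 - 1873917/2 = -1873921/2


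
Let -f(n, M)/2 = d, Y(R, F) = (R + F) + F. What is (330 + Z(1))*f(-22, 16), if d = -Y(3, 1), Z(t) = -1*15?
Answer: 3150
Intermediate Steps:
Z(t) = -15
Y(R, F) = R + 2*F (Y(R, F) = (F + R) + F = R + 2*F)
d = -5 (d = -(3 + 2*1) = -(3 + 2) = -1*5 = -5)
f(n, M) = 10 (f(n, M) = -2*(-5) = 10)
(330 + Z(1))*f(-22, 16) = (330 - 15)*10 = 315*10 = 3150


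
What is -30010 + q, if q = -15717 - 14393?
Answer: -60120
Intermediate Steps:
q = -30110
-30010 + q = -30010 - 30110 = -60120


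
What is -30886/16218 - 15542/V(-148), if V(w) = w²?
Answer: -232146775/88809768 ≈ -2.6140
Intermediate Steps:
-30886/16218 - 15542/V(-148) = -30886/16218 - 15542/((-148)²) = -30886*1/16218 - 15542/21904 = -15443/8109 - 15542*1/21904 = -15443/8109 - 7771/10952 = -232146775/88809768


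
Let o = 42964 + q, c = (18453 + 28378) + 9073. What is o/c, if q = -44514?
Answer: -775/27952 ≈ -0.027726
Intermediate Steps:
c = 55904 (c = 46831 + 9073 = 55904)
o = -1550 (o = 42964 - 44514 = -1550)
o/c = -1550/55904 = -1550*1/55904 = -775/27952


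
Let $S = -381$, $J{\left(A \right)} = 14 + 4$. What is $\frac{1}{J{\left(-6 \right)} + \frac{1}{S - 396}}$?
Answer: $\frac{777}{13985} \approx 0.05556$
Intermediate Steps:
$J{\left(A \right)} = 18$
$\frac{1}{J{\left(-6 \right)} + \frac{1}{S - 396}} = \frac{1}{18 + \frac{1}{-381 - 396}} = \frac{1}{18 + \frac{1}{-777}} = \frac{1}{18 - \frac{1}{777}} = \frac{1}{\frac{13985}{777}} = \frac{777}{13985}$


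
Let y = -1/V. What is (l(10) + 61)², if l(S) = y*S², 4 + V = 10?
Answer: 17689/9 ≈ 1965.4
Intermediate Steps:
V = 6 (V = -4 + 10 = 6)
y = -⅙ (y = -1/6 = -1*⅙ = -⅙ ≈ -0.16667)
l(S) = -S²/6
(l(10) + 61)² = (-⅙*10² + 61)² = (-⅙*100 + 61)² = (-50/3 + 61)² = (133/3)² = 17689/9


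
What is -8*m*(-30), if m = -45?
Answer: -10800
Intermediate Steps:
-8*m*(-30) = -8*(-45)*(-30) = 360*(-30) = -10800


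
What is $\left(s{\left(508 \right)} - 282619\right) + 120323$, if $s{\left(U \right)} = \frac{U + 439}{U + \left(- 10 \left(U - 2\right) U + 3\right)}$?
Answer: $- \frac{417095689771}{2569969} \approx -1.623 \cdot 10^{5}$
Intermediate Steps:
$s{\left(U \right)} = \frac{439 + U}{3 + U + U \left(20 - 10 U\right)}$ ($s{\left(U \right)} = \frac{439 + U}{U + \left(- 10 \left(-2 + U\right) U + 3\right)} = \frac{439 + U}{U + \left(\left(20 - 10 U\right) U + 3\right)} = \frac{439 + U}{U + \left(U \left(20 - 10 U\right) + 3\right)} = \frac{439 + U}{U + \left(3 + U \left(20 - 10 U\right)\right)} = \frac{439 + U}{3 + U + U \left(20 - 10 U\right)}$)
$\left(s{\left(508 \right)} - 282619\right) + 120323 = \left(\frac{439 + 508}{3 - 10 \cdot 508^{2} + 21 \cdot 508} - 282619\right) + 120323 = \left(\frac{1}{3 - 2580640 + 10668} \cdot 947 - 282619\right) + 120323 = \left(\frac{1}{-2569969} \cdot 947 - 282619\right) + 120323 = \left(\left(- \frac{1}{2569969}\right) 947 - 282619\right) + 120323 = \left(- \frac{947}{2569969} - 282619\right) + 120323 = - \frac{726322069758}{2569969} + 120323 = - \frac{417095689771}{2569969}$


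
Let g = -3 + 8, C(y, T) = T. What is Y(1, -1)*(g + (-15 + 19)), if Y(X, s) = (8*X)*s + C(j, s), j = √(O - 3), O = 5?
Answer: -81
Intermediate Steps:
j = √2 (j = √(5 - 3) = √2 ≈ 1.4142)
Y(X, s) = s + 8*X*s (Y(X, s) = (8*X)*s + s = 8*X*s + s = s + 8*X*s)
g = 5
Y(1, -1)*(g + (-15 + 19)) = (-(1 + 8*1))*(5 + (-15 + 19)) = (-(1 + 8))*(5 + 4) = -1*9*9 = -9*9 = -81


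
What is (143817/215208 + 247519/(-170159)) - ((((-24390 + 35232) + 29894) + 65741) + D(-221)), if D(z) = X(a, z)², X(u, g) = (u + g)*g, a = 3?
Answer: -28334107551434884547/12206526024 ≈ -2.3212e+9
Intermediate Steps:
X(u, g) = g*(g + u) (X(u, g) = (g + u)*g = g*(g + u))
D(z) = z²*(3 + z)² (D(z) = (z*(z + 3))² = (z*(3 + z))² = z²*(3 + z)²)
(143817/215208 + 247519/(-170159)) - ((((-24390 + 35232) + 29894) + 65741) + D(-221)) = (143817/215208 + 247519/(-170159)) - ((((-24390 + 35232) + 29894) + 65741) + (-221)²*(3 - 221)²) = (143817*(1/215208) + 247519*(-1/170159)) - (((10842 + 29894) + 65741) + 48841*(-218)²) = (47939/71736 - 247519/170159) - ((40736 + 65741) + 48841*47524) = -9598770683/12206526024 - (106477 + 2321119684) = -9598770683/12206526024 - 1*2321226161 = -9598770683/12206526024 - 2321226161 = -28334107551434884547/12206526024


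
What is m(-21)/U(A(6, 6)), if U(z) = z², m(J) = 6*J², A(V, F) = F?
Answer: 147/2 ≈ 73.500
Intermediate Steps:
m(-21)/U(A(6, 6)) = (6*(-21)²)/(6²) = (6*441)/36 = 2646*(1/36) = 147/2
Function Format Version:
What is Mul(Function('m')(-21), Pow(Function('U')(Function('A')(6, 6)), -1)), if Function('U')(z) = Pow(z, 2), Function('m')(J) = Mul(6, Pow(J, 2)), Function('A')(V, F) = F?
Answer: Rational(147, 2) ≈ 73.500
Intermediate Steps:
Mul(Function('m')(-21), Pow(Function('U')(Function('A')(6, 6)), -1)) = Mul(Mul(6, Pow(-21, 2)), Pow(Pow(6, 2), -1)) = Mul(Mul(6, 441), Pow(36, -1)) = Mul(2646, Rational(1, 36)) = Rational(147, 2)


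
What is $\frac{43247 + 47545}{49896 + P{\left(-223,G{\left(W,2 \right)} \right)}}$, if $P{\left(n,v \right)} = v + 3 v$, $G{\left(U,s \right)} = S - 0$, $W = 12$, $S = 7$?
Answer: $\frac{22698}{12481} \approx 1.8186$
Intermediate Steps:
$G{\left(U,s \right)} = 7$ ($G{\left(U,s \right)} = 7 - 0 = 7 + 0 = 7$)
$P{\left(n,v \right)} = 4 v$
$\frac{43247 + 47545}{49896 + P{\left(-223,G{\left(W,2 \right)} \right)}} = \frac{43247 + 47545}{49896 + 4 \cdot 7} = \frac{90792}{49896 + 28} = \frac{90792}{49924} = 90792 \cdot \frac{1}{49924} = \frac{22698}{12481}$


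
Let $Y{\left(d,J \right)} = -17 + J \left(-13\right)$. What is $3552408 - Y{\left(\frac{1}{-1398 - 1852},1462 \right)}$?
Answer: $3571431$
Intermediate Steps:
$Y{\left(d,J \right)} = -17 - 13 J$
$3552408 - Y{\left(\frac{1}{-1398 - 1852},1462 \right)} = 3552408 - \left(-17 - 19006\right) = 3552408 - -19023 = 3552408 + 19023 = 3571431$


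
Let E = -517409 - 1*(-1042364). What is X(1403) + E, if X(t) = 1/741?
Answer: 388991656/741 ≈ 5.2496e+5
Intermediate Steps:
X(t) = 1/741
E = 524955 (E = -517409 + 1042364 = 524955)
X(1403) + E = 1/741 + 524955 = 388991656/741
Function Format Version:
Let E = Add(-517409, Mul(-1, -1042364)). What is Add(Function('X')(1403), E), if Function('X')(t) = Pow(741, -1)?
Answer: Rational(388991656, 741) ≈ 5.2496e+5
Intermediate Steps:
Function('X')(t) = Rational(1, 741)
E = 524955 (E = Add(-517409, 1042364) = 524955)
Add(Function('X')(1403), E) = Add(Rational(1, 741), 524955) = Rational(388991656, 741)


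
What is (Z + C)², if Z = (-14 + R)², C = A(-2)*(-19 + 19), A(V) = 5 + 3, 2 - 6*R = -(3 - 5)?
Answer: 38416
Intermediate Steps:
R = 0 (R = ⅓ - (-1)*(3 - 5)/6 = ⅓ - (-1)*(-2)/6 = ⅓ - ⅙*2 = ⅓ - ⅓ = 0)
A(V) = 8
C = 0 (C = 8*(-19 + 19) = 8*0 = 0)
Z = 196 (Z = (-14 + 0)² = (-14)² = 196)
(Z + C)² = (196 + 0)² = 196² = 38416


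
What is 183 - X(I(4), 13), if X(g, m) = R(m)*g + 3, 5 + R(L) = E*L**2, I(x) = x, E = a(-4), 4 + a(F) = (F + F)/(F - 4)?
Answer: 2228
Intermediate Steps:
a(F) = -4 + 2*F/(-4 + F) (a(F) = -4 + (F + F)/(F - 4) = -4 + (2*F)/(-4 + F) = -4 + 2*F/(-4 + F))
E = -3 (E = 2*(8 - 1*(-4))/(-4 - 4) = 2*(8 + 4)/(-8) = 2*(-1/8)*12 = -3)
R(L) = -5 - 3*L**2
X(g, m) = 3 + g*(-5 - 3*m**2) (X(g, m) = (-5 - 3*m**2)*g + 3 = g*(-5 - 3*m**2) + 3 = 3 + g*(-5 - 3*m**2))
183 - X(I(4), 13) = 183 - (3 - 1*4*(5 + 3*13**2)) = 183 - (3 - 1*4*(5 + 3*169)) = 183 - (3 - 1*4*(5 + 507)) = 183 - (3 - 1*4*512) = 183 - (3 - 2048) = 183 - 1*(-2045) = 183 + 2045 = 2228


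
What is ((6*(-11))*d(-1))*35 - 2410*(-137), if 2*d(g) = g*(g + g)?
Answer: 327860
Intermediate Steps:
d(g) = g² (d(g) = (g*(g + g))/2 = (g*(2*g))/2 = (2*g²)/2 = g²)
((6*(-11))*d(-1))*35 - 2410*(-137) = ((6*(-11))*(-1)²)*35 - 2410*(-137) = -66*1*35 + 330170 = -66*35 + 330170 = -2310 + 330170 = 327860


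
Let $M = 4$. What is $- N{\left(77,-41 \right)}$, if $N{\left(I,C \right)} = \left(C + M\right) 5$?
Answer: $185$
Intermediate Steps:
$N{\left(I,C \right)} = 20 + 5 C$ ($N{\left(I,C \right)} = \left(C + 4\right) 5 = \left(4 + C\right) 5 = 20 + 5 C$)
$- N{\left(77,-41 \right)} = - (20 + 5 \left(-41\right)) = - (20 - 205) = \left(-1\right) \left(-185\right) = 185$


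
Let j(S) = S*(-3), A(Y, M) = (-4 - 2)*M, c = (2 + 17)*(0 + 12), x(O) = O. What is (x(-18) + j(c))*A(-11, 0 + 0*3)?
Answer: 0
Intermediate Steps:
c = 228 (c = 19*12 = 228)
A(Y, M) = -6*M
j(S) = -3*S
(x(-18) + j(c))*A(-11, 0 + 0*3) = (-18 - 3*228)*(-6*(0 + 0*3)) = (-18 - 684)*(-6*(0 + 0)) = -(-4212)*0 = -702*0 = 0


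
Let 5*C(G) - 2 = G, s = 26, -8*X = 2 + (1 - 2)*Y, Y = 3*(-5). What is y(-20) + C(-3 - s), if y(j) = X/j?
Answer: -847/160 ≈ -5.2937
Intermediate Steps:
Y = -15
X = -17/8 (X = -(2 + (1 - 2)*(-15))/8 = -(2 - 1*(-15))/8 = -(2 + 15)/8 = -1/8*17 = -17/8 ≈ -2.1250)
y(j) = -17/(8*j)
C(G) = 2/5 + G/5
y(-20) + C(-3 - s) = -17/8/(-20) + (2/5 + (-3 - 1*26)/5) = -17/8*(-1/20) + (2/5 + (-3 - 26)/5) = 17/160 + (2/5 + (1/5)*(-29)) = 17/160 + (2/5 - 29/5) = 17/160 - 27/5 = -847/160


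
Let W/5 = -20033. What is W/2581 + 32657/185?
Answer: 65757192/477485 ≈ 137.72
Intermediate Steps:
W = -100165 (W = 5*(-20033) = -100165)
W/2581 + 32657/185 = -100165/2581 + 32657/185 = 65757192/477485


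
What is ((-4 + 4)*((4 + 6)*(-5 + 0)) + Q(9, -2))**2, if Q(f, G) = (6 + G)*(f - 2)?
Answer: 784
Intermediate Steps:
Q(f, G) = (-2 + f)*(6 + G) (Q(f, G) = (6 + G)*(-2 + f) = (-2 + f)*(6 + G))
((-4 + 4)*((4 + 6)*(-5 + 0)) + Q(9, -2))**2 = ((-4 + 4)*((4 + 6)*(-5 + 0)) + (-12 - 2*(-2) + 6*9 - 2*9))**2 = (0*(10*(-5)) + (-12 + 4 + 54 - 18))**2 = (0*(-50) + 28)**2 = (0 + 28)**2 = 28**2 = 784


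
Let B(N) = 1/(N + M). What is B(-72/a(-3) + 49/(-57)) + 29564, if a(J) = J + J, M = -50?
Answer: 65484203/2215 ≈ 29564.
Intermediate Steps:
a(J) = 2*J
B(N) = 1/(-50 + N) (B(N) = 1/(N - 50) = 1/(-50 + N))
B(-72/a(-3) + 49/(-57)) + 29564 = 1/(-50 + (-72/(2*(-3)) + 49/(-57))) + 29564 = 1/(-50 + (-72/(-6) + 49*(-1/57))) + 29564 = 1/(-50 + (-72*(-⅙) - 49/57)) + 29564 = 1/(-50 + (12 - 49/57)) + 29564 = 1/(-50 + 635/57) + 29564 = 1/(-2215/57) + 29564 = -57/2215 + 29564 = 65484203/2215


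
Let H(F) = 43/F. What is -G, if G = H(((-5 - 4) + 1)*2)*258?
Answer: 5547/8 ≈ 693.38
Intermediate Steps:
G = -5547/8 (G = (43/((((-5 - 4) + 1)*2)))*258 = (43/(((-9 + 1)*2)))*258 = (43/((-8*2)))*258 = (43/(-16))*258 = (43*(-1/16))*258 = -43/16*258 = -5547/8 ≈ -693.38)
-G = -1*(-5547/8) = 5547/8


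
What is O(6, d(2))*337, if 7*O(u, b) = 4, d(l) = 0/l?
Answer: 1348/7 ≈ 192.57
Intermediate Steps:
d(l) = 0
O(u, b) = 4/7 (O(u, b) = (1/7)*4 = 4/7)
O(6, d(2))*337 = (4/7)*337 = 1348/7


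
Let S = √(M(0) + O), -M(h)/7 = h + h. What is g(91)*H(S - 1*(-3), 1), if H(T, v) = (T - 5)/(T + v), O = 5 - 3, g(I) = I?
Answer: -65 + 39*√2 ≈ -9.8457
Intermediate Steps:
M(h) = -14*h (M(h) = -7*(h + h) = -14*h)
O = 2
S = √2 (S = √(-14*0 + 2) = √(0 + 2) = √2 ≈ 1.4142)
H(T, v) = (-5 + T)/(T + v)
g(91)*H(S - 1*(-3), 1) = 91*((-5 + (√2 - 1*(-3)))/((√2 - 1*(-3)) + 1)) = 91*((-5 + (√2 + 3))/((√2 + 3) + 1)) = 91*((-5 + (3 + √2))/((3 + √2) + 1)) = 91*((-2 + √2)/(4 + √2)) = 91*(-2 + √2)/(4 + √2)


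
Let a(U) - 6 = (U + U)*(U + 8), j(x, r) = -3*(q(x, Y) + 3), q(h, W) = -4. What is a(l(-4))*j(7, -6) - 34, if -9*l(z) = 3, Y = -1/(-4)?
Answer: -94/3 ≈ -31.333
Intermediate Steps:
Y = ¼ (Y = -1*(-¼) = ¼ ≈ 0.25000)
l(z) = -⅓ (l(z) = -⅑*3 = -⅓)
j(x, r) = 3 (j(x, r) = -3*(-4 + 3) = -3*(-1) = 3)
a(U) = 6 + 2*U*(8 + U) (a(U) = 6 + (U + U)*(U + 8) = 6 + (2*U)*(8 + U) = 6 + 2*U*(8 + U))
a(l(-4))*j(7, -6) - 34 = (6 + 2*(-⅓)² + 16*(-⅓))*3 - 34 = (6 + 2*(⅑) - 16/3)*3 - 34 = (6 + 2/9 - 16/3)*3 - 34 = (8/9)*3 - 34 = 8/3 - 34 = -94/3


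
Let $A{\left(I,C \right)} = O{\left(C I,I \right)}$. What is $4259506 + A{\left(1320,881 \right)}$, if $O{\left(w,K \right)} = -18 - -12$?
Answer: $4259500$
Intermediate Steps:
$O{\left(w,K \right)} = -6$ ($O{\left(w,K \right)} = -18 + 12 = -6$)
$A{\left(I,C \right)} = -6$
$4259506 + A{\left(1320,881 \right)} = 4259506 - 6 = 4259500$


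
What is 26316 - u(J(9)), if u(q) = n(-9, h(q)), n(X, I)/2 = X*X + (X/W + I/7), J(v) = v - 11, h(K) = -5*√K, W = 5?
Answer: 130788/5 + 10*I*√2/7 ≈ 26158.0 + 2.0203*I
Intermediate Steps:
J(v) = -11 + v
n(X, I) = 2*X² + 2*X/5 + 2*I/7 (n(X, I) = 2*(X*X + (X/5 + I/7)) = 2*(X² + (X*(⅕) + I*(⅐))) = 2*(X² + (X/5 + I/7)) = 2*(X² + X/5 + I/7) = 2*X² + 2*X/5 + 2*I/7)
u(q) = 792/5 - 10*√q/7 (u(q) = 2*(-9)² + (⅖)*(-9) + 2*(-5*√q)/7 = 2*81 - 18/5 - 10*√q/7 = 162 - 18/5 - 10*√q/7 = 792/5 - 10*√q/7)
26316 - u(J(9)) = 26316 - (792/5 - 10*√(-11 + 9)/7) = 26316 - (792/5 - 10*I*√2/7) = 26316 + (-792/5 + 10*I*√2/7) = 130788/5 + 10*I*√2/7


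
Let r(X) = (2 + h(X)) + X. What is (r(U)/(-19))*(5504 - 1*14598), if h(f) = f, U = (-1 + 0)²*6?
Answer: 127316/19 ≈ 6700.8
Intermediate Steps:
U = 6 (U = (-1)²*6 = 1*6 = 6)
r(X) = 2 + 2*X (r(X) = (2 + X) + X = 2 + 2*X)
(r(U)/(-19))*(5504 - 1*14598) = ((2 + 2*6)/(-19))*(5504 - 1*14598) = ((2 + 12)*(-1/19))*(5504 - 14598) = (14*(-1/19))*(-9094) = -14/19*(-9094) = 127316/19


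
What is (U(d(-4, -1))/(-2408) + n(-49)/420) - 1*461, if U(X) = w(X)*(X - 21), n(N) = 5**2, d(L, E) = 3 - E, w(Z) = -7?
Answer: -3330191/7224 ≈ -460.99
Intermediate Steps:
n(N) = 25
U(X) = 147 - 7*X (U(X) = -7*(X - 21) = -7*(-21 + X) = 147 - 7*X)
(U(d(-4, -1))/(-2408) + n(-49)/420) - 1*461 = ((147 - 7*(3 - 1*(-1)))/(-2408) + 25/420) - 1*461 = ((147 - 7*(3 + 1))*(-1/2408) + 25*(1/420)) - 461 = ((147 - 7*4)*(-1/2408) + 5/84) - 461 = ((147 - 28)*(-1/2408) + 5/84) - 461 = (119*(-1/2408) + 5/84) - 461 = (-17/344 + 5/84) - 461 = 73/7224 - 461 = -3330191/7224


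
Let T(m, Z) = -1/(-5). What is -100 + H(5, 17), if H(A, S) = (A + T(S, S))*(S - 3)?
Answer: -136/5 ≈ -27.200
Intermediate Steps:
T(m, Z) = ⅕ (T(m, Z) = -1*(-⅕) = ⅕)
H(A, S) = (-3 + S)*(⅕ + A) (H(A, S) = (A + ⅕)*(S - 3) = (⅕ + A)*(-3 + S) = (-3 + S)*(⅕ + A))
-100 + H(5, 17) = -100 + (-⅗ - 3*5 + (⅕)*17 + 5*17) = -100 + (-⅗ - 15 + 17/5 + 85) = -100 + 364/5 = -136/5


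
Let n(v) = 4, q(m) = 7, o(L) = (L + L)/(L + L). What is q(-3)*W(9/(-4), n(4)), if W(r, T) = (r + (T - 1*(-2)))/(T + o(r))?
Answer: 21/4 ≈ 5.2500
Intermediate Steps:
o(L) = 1 (o(L) = (2*L)/((2*L)) = (2*L)*(1/(2*L)) = 1)
W(r, T) = (2 + T + r)/(1 + T) (W(r, T) = (r + (T - 1*(-2)))/(T + 1) = (r + (T + 2))/(1 + T) = (r + (2 + T))/(1 + T) = (2 + T + r)/(1 + T))
q(-3)*W(9/(-4), n(4)) = 7*((2 + 4 + 9/(-4))/(1 + 4)) = 7*((2 + 4 + 9*(-¼))/5) = 7*((2 + 4 - 9/4)/5) = 7*((⅕)*(15/4)) = 7*(¾) = 21/4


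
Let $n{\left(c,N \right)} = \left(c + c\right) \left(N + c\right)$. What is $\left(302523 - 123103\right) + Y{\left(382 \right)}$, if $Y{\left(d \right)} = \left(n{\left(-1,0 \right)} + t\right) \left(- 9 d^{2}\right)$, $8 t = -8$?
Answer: $-1133896$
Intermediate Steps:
$n{\left(c,N \right)} = 2 c \left(N + c\right)$
$t = -1$ ($t = \frac{1}{8} \left(-8\right) = -1$)
$Y{\left(d \right)} = - 9 d^{2}$ ($Y{\left(d \right)} = \left(2 \left(-1\right) \left(0 - 1\right) - 1\right) \left(- 9 d^{2}\right) = \left(2 \left(-1\right) \left(-1\right) - 1\right) \left(- 9 d^{2}\right) = \left(2 - 1\right) \left(- 9 d^{2}\right) = 1 \left(- 9 d^{2}\right) = - 9 d^{2}$)
$\left(302523 - 123103\right) + Y{\left(382 \right)} = \left(302523 - 123103\right) - 9 \cdot 382^{2} = 179420 - 1313316 = -1133896$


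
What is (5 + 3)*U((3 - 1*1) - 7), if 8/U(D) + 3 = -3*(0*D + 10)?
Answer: -64/33 ≈ -1.9394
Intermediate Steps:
U(D) = -8/33 (U(D) = 8/(-3 - 3*(0*D + 10)) = 8/(-3 - 3*(0 + 10)) = 8/(-3 - 3*10) = 8/(-3 - 30) = 8/(-33) = 8*(-1/33) = -8/33)
(5 + 3)*U((3 - 1*1) - 7) = (5 + 3)*(-8/33) = 8*(-8/33) = -64/33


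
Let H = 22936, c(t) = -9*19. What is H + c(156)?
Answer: 22765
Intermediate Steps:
c(t) = -171
H + c(156) = 22936 - 171 = 22765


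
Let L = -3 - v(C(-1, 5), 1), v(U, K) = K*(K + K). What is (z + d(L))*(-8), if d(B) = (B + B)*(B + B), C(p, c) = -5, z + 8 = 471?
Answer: -4504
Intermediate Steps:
z = 463 (z = -8 + 471 = 463)
v(U, K) = 2*K² (v(U, K) = K*(2*K) = 2*K²)
L = -5 (L = -3 - 2*1² = -3 - 2 = -5)
d(B) = 4*B² (d(B) = (2*B)*(2*B) = 4*B²)
(z + d(L))*(-8) = (463 + 4*(-5)²)*(-8) = (463 + 4*25)*(-8) = (463 + 100)*(-8) = 563*(-8) = -4504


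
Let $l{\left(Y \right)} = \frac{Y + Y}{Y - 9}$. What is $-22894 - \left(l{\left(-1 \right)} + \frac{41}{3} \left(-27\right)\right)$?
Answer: $- \frac{112626}{5} \approx -22525.0$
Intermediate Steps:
$l{\left(Y \right)} = \frac{2 Y}{-9 + Y}$
$-22894 - \left(l{\left(-1 \right)} + \frac{41}{3} \left(-27\right)\right) = -22894 - \left(2 \left(-1\right) \frac{1}{-9 - 1} + \frac{41}{3} \left(-27\right)\right) = -22894 - \left(2 \left(-1\right) \frac{1}{-10} + 41 \cdot \frac{1}{3} \left(-27\right)\right) = -22894 - \left(2 \left(-1\right) \left(- \frac{1}{10}\right) + \frac{41}{3} \left(-27\right)\right) = -22894 - \left(\frac{1}{5} - 369\right) = -22894 - - \frac{1844}{5} = -22894 + \frac{1844}{5} = - \frac{112626}{5}$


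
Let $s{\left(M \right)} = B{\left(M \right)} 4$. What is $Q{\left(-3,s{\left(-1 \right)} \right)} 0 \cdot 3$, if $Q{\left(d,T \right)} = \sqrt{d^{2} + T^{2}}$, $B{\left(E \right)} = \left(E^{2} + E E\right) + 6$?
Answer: $0$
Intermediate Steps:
$B{\left(E \right)} = 6 + 2 E^{2}$ ($B{\left(E \right)} = \left(E^{2} + E^{2}\right) + 6 = 2 E^{2} + 6 = 6 + 2 E^{2}$)
$s{\left(M \right)} = 24 + 8 M^{2}$ ($s{\left(M \right)} = \left(6 + 2 M^{2}\right) 4 = 24 + 8 M^{2}$)
$Q{\left(d,T \right)} = \sqrt{T^{2} + d^{2}}$
$Q{\left(-3,s{\left(-1 \right)} \right)} 0 \cdot 3 = \sqrt{\left(24 + 8 \left(-1\right)^{2}\right)^{2} + \left(-3\right)^{2}} \cdot 0 \cdot 3 = \sqrt{\left(24 + 8 \cdot 1\right)^{2} + 9} \cdot 0 = \sqrt{\left(24 + 8\right)^{2} + 9} \cdot 0 = \sqrt{32^{2} + 9} \cdot 0 = \sqrt{1024 + 9} \cdot 0 = \sqrt{1033} \cdot 0 = 0$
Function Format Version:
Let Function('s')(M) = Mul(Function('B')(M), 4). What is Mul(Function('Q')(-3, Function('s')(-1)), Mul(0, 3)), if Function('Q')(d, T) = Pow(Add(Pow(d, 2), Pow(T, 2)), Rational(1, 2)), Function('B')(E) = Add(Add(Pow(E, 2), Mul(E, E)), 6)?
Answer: 0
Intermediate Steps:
Function('B')(E) = Add(6, Mul(2, Pow(E, 2))) (Function('B')(E) = Add(Add(Pow(E, 2), Pow(E, 2)), 6) = Add(Mul(2, Pow(E, 2)), 6) = Add(6, Mul(2, Pow(E, 2))))
Function('s')(M) = Add(24, Mul(8, Pow(M, 2))) (Function('s')(M) = Mul(Add(6, Mul(2, Pow(M, 2))), 4) = Add(24, Mul(8, Pow(M, 2))))
Function('Q')(d, T) = Pow(Add(Pow(T, 2), Pow(d, 2)), Rational(1, 2))
Mul(Function('Q')(-3, Function('s')(-1)), Mul(0, 3)) = Mul(Pow(Add(Pow(Add(24, Mul(8, Pow(-1, 2))), 2), Pow(-3, 2)), Rational(1, 2)), Mul(0, 3)) = Mul(Pow(Add(Pow(Add(24, Mul(8, 1)), 2), 9), Rational(1, 2)), 0) = Mul(Pow(Add(Pow(Add(24, 8), 2), 9), Rational(1, 2)), 0) = Mul(Pow(Add(Pow(32, 2), 9), Rational(1, 2)), 0) = Mul(Pow(Add(1024, 9), Rational(1, 2)), 0) = Mul(Pow(1033, Rational(1, 2)), 0) = 0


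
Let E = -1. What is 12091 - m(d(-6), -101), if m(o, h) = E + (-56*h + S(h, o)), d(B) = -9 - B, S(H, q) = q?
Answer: 6439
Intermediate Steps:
m(o, h) = -1 + o - 56*h (m(o, h) = -1 + (-56*h + o) = -1 + (o - 56*h) = -1 + o - 56*h)
12091 - m(d(-6), -101) = 12091 - (-1 + (-9 - 1*(-6)) - 56*(-101)) = 12091 - (-1 + (-9 + 6) + 5656) = 12091 - (-1 - 3 + 5656) = 12091 - 1*5652 = 12091 - 5652 = 6439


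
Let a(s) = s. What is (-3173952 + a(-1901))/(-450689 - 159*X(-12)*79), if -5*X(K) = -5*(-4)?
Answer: 3175853/400445 ≈ 7.9308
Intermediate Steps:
X(K) = -4 (X(K) = -(-1)*(-4) = -1/5*20 = -4)
(-3173952 + a(-1901))/(-450689 - 159*X(-12)*79) = (-3173952 - 1901)/(-450689 - 159*(-4)*79) = -3175853/(-450689 + 636*79) = -3175853/(-450689 + 50244) = -3175853/(-400445) = -3175853*(-1/400445) = 3175853/400445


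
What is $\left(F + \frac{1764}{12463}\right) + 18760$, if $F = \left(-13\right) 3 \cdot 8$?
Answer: $\frac{229919188}{12463} \approx 18448.0$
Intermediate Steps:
$F = -312$ ($F = \left(-39\right) 8 = -312$)
$\left(F + \frac{1764}{12463}\right) + 18760 = \left(-312 + \frac{1764}{12463}\right) + 18760 = - \frac{3886692}{12463} + 18760 = \frac{229919188}{12463}$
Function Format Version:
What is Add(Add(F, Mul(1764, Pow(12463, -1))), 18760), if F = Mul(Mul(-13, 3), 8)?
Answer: Rational(229919188, 12463) ≈ 18448.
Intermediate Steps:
F = -312 (F = Mul(-39, 8) = -312)
Add(Add(F, Mul(1764, Pow(12463, -1))), 18760) = Add(Add(-312, Mul(1764, Pow(12463, -1))), 18760) = Add(Add(-312, Mul(1764, Rational(1, 12463))), 18760) = Add(Add(-312, Rational(1764, 12463)), 18760) = Add(Rational(-3886692, 12463), 18760) = Rational(229919188, 12463)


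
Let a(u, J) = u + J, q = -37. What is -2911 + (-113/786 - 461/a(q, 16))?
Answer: -5298777/1834 ≈ -2889.2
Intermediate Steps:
a(u, J) = J + u
-2911 + (-113/786 - 461/a(q, 16)) = -2911 + (-113/786 - 461/(16 - 37)) = -2911 + (-113*1/786 - 461/(-21)) = -2911 + (-113/786 - 461*(-1/21)) = -2911 + (-113/786 + 461/21) = -2911 + 39997/1834 = -5298777/1834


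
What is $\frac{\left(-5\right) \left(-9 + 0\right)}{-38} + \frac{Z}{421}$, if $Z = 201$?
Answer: $- \frac{11307}{15998} \approx -0.70678$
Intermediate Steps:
$\frac{\left(-5\right) \left(-9 + 0\right)}{-38} + \frac{Z}{421} = \frac{\left(-5\right) \left(-9 + 0\right)}{-38} + \frac{201}{421} = \left(-5\right) \left(-9\right) \left(- \frac{1}{38}\right) + 201 \cdot \frac{1}{421} = 45 \left(- \frac{1}{38}\right) + \frac{201}{421} = - \frac{45}{38} + \frac{201}{421} = - \frac{11307}{15998}$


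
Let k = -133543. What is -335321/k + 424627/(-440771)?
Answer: 91093809030/58861881653 ≈ 1.5476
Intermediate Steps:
-335321/k + 424627/(-440771) = -335321/(-133543) + 424627/(-440771) = -335321*(-1/133543) + 424627*(-1/440771) = 335321/133543 - 424627/440771 = 91093809030/58861881653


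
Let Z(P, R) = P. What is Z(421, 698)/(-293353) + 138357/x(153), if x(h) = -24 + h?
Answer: 13529128904/12614179 ≈ 1072.5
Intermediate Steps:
Z(421, 698)/(-293353) + 138357/x(153) = 421/(-293353) + 138357/(-24 + 153) = 421*(-1/293353) + 138357/129 = -421/293353 + 138357*(1/129) = -421/293353 + 46119/43 = 13529128904/12614179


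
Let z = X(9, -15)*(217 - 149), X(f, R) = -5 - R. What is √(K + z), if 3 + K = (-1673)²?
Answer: √2799606 ≈ 1673.2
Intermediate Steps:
z = 680 (z = (-5 - 1*(-15))*(217 - 149) = (-5 + 15)*68 = 10*68 = 680)
K = 2798926 (K = -3 + (-1673)² = -3 + 2798929 = 2798926)
√(K + z) = √(2798926 + 680) = √2799606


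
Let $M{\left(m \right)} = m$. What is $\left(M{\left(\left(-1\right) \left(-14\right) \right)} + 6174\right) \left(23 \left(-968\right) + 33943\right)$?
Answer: $72269652$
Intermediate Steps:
$\left(M{\left(\left(-1\right) \left(-14\right) \right)} + 6174\right) \left(23 \left(-968\right) + 33943\right) = \left(\left(-1\right) \left(-14\right) + 6174\right) \left(23 \left(-968\right) + 33943\right) = \left(14 + 6174\right) \left(-22264 + 33943\right) = 6188 \cdot 11679 = 72269652$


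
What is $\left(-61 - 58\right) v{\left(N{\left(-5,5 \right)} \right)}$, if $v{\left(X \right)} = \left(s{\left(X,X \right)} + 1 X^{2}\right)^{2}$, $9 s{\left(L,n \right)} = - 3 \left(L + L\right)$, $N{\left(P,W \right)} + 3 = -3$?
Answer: $-190400$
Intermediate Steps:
$N{\left(P,W \right)} = -6$ ($N{\left(P,W \right)} = -3 - 3 = -6$)
$s{\left(L,n \right)} = - \frac{2 L}{3}$ ($s{\left(L,n \right)} = \frac{\left(-3\right) \left(L + L\right)}{9} = \frac{\left(-3\right) 2 L}{9} = \frac{\left(-6\right) L}{9} = - \frac{2 L}{3}$)
$v{\left(X \right)} = \left(X^{2} - \frac{2 X}{3}\right)^{2}$ ($v{\left(X \right)} = \left(- \frac{2 X}{3} + 1 X^{2}\right)^{2} = \left(- \frac{2 X}{3} + X^{2}\right)^{2} = \left(X^{2} - \frac{2 X}{3}\right)^{2}$)
$\left(-61 - 58\right) v{\left(N{\left(-5,5 \right)} \right)} = \left(-61 - 58\right) \frac{\left(-6\right)^{2} \left(-2 + 3 \left(-6\right)\right)^{2}}{9} = - 119 \cdot \frac{1}{9} \cdot 36 \left(-2 - 18\right)^{2} = - 119 \cdot \frac{1}{9} \cdot 36 \left(-20\right)^{2} = - 119 \cdot \frac{1}{9} \cdot 36 \cdot 400 = \left(-119\right) 1600 = -190400$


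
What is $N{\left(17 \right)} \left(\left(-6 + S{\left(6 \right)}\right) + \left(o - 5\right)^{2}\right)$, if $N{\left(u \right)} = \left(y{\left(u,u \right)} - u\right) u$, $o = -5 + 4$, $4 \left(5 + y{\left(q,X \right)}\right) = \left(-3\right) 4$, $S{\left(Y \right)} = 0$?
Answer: $-12750$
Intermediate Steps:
$y{\left(q,X \right)} = -8$ ($y{\left(q,X \right)} = -5 + \frac{\left(-3\right) 4}{4} = -5 + \frac{1}{4} \left(-12\right) = -5 - 3 = -8$)
$o = -1$
$N{\left(u \right)} = u \left(-8 - u\right)$ ($N{\left(u \right)} = \left(-8 - u\right) u = u \left(-8 - u\right)$)
$N{\left(17 \right)} \left(\left(-6 + S{\left(6 \right)}\right) + \left(o - 5\right)^{2}\right) = \left(-1\right) 17 \left(8 + 17\right) \left(\left(-6 + 0\right) + \left(-1 - 5\right)^{2}\right) = \left(-1\right) 17 \cdot 25 \left(-6 + \left(-6\right)^{2}\right) = - 425 \left(-6 + 36\right) = \left(-425\right) 30 = -12750$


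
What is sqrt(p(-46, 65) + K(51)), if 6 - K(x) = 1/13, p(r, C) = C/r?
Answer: sqrt(1612806)/598 ≈ 2.1237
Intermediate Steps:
K(x) = 77/13 (K(x) = 6 - 1/13 = 77/13)
sqrt(p(-46, 65) + K(51)) = sqrt(65/(-46) + 77/13) = sqrt(65*(-1/46) + 77/13) = sqrt(-65/46 + 77/13) = sqrt(2697/598) = sqrt(1612806)/598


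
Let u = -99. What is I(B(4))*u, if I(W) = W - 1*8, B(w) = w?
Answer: 396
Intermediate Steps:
I(W) = -8 + W (I(W) = W - 8 = -8 + W)
I(B(4))*u = (-8 + 4)*(-99) = -4*(-99) = 396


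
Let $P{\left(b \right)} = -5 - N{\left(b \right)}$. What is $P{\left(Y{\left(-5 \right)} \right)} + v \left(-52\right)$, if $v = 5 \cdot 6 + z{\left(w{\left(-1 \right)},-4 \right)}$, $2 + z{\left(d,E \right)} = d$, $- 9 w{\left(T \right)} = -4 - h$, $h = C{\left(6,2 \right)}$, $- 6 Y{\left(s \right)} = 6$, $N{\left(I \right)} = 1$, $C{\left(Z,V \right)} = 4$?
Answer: $- \frac{13574}{9} \approx -1508.2$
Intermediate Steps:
$Y{\left(s \right)} = -1$ ($Y{\left(s \right)} = \left(- \frac{1}{6}\right) 6 = -1$)
$h = 4$
$w{\left(T \right)} = \frac{8}{9}$ ($w{\left(T \right)} = - \frac{-4 - 4}{9} = \left(- \frac{1}{9}\right) \left(-8\right) = \frac{8}{9}$)
$z{\left(d,E \right)} = -2 + d$
$P{\left(b \right)} = -6$ ($P{\left(b \right)} = -5 - 1 = -6$)
$v = \frac{260}{9}$ ($v = 5 \cdot 6 + \left(-2 + \frac{8}{9}\right) = 30 - \frac{10}{9} = \frac{260}{9} \approx 28.889$)
$P{\left(Y{\left(-5 \right)} \right)} + v \left(-52\right) = -6 + \frac{260}{9} \left(-52\right) = -6 - \frac{13520}{9} = - \frac{13574}{9}$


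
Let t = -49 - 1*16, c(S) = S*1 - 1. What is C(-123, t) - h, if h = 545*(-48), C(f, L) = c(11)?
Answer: 26170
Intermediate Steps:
c(S) = -1 + S (c(S) = S - 1 = -1 + S)
t = -65 (t = -49 - 16 = -65)
C(f, L) = 10 (C(f, L) = -1 + 11 = 10)
h = -26160
C(-123, t) - h = 10 - 1*(-26160) = 10 + 26160 = 26170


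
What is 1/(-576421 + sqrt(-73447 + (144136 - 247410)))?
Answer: -576421/332261345962 - I*sqrt(176721)/332261345962 ≈ -1.7348e-6 - 1.2652e-9*I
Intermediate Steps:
1/(-576421 + sqrt(-73447 + (144136 - 247410))) = 1/(-576421 + sqrt(-73447 - 103274)) = 1/(-576421 + sqrt(-176721)) = 1/(-576421 + I*sqrt(176721))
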